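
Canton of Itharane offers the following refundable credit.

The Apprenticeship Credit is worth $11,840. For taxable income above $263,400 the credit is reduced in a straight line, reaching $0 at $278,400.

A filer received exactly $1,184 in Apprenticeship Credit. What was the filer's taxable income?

$1,184 is 1,184/11,840 of the full $11,840, so 10,656/11,840 of the $15,000 range has been used: income = $263,400 + $15,000 × 10,656/11,840 = $276,900.

$276,900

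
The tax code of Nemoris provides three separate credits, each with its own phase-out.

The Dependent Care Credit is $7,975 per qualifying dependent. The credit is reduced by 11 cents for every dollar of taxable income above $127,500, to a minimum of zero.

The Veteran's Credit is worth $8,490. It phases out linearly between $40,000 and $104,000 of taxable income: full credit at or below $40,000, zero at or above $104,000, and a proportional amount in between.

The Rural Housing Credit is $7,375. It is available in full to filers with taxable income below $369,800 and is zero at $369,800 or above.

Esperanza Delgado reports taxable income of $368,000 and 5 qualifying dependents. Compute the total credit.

$20,795

Dependent Care Credit: base = 5 × $7,975 = $39,875. 11% of the $240,500 excess over $127,500 is $26,455; credit = $39,875 − $26,455 = $13,420.
Veteran's Credit: $368,000 is at or above $104,000, so the credit is $0.
Rural Housing Credit: $368,000 is below the $369,800 cutoff, so the full $7,375 applies.
Total: $13,420 + $0 + $7,375 = $20,795.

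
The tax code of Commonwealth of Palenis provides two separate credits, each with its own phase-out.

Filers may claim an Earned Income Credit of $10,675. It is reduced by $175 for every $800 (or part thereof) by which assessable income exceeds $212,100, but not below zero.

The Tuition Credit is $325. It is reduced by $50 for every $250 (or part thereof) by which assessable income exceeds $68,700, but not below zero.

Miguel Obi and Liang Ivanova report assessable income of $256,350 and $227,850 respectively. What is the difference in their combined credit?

Miguel ($256,350): Earned Income Credit: income exceeds $212,100 by $44,250, which is 56 full-or-partial $800 increments; reduction = 56 × $175 = $9,800, leaving $875. Tuition Credit: income exceeds $68,700 by $187,650 → 751 increments × $50 = $37,550 ≥ base, so the credit is $0. total $875 + $0 = $875
Liang ($227,850): Earned Income Credit: income exceeds $212,100 by $15,750, which is 20 full-or-partial $800 increments; reduction = 20 × $175 = $3,500, leaving $7,175. Tuition Credit: income exceeds $68,700 by $159,150 → 637 increments × $50 = $31,850 ≥ base, so the credit is $0. total $7,175 + $0 = $7,175
Difference: |$875 − $7,175| = $6,300.

$6,300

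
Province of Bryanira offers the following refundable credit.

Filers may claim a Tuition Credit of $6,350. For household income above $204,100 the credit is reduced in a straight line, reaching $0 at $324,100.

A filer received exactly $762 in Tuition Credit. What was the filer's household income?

$762 is 762/6,350 of the full $6,350, so 5,588/6,350 of the $120,000 range has been used: income = $204,100 + $120,000 × 5,588/6,350 = $309,700.

$309,700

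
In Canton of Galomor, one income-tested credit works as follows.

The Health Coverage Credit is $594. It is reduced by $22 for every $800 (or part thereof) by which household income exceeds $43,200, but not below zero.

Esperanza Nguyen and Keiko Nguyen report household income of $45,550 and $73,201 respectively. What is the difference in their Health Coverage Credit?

$528

Esperanza ($45,550): Health Coverage Credit: income exceeds $43,200 by $2,350, which is 3 full-or-partial $800 increments; reduction = 3 × $22 = $66, leaving $528.
Keiko ($73,201): Health Coverage Credit: income exceeds $43,200 by $30,001 → 38 increments × $22 = $836 ≥ base, so the credit is $0.
Difference: |$528 − $0| = $528.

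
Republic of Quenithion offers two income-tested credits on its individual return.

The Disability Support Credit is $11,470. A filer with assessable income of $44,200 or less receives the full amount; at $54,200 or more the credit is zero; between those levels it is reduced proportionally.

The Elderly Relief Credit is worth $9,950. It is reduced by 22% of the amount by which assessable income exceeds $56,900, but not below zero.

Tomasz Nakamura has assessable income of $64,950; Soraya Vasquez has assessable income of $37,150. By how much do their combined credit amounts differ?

Tomasz ($64,950): Disability Support Credit: $64,950 is at or above $54,200, so the credit is $0. Elderly Relief Credit: 22% of the $8,050 excess over $56,900 is $1,771; credit = $9,950 − $1,771 = $8,179. total $0 + $8,179 = $8,179
Soraya ($37,150): Disability Support Credit: $37,150 is at or below the $44,200 threshold, so the full $11,470 applies. Elderly Relief Credit: $37,150 is at or below the $56,900 threshold, so the full $9,950 applies. total $11,470 + $9,950 = $21,420
Difference: |$8,179 − $21,420| = $13,241.

$13,241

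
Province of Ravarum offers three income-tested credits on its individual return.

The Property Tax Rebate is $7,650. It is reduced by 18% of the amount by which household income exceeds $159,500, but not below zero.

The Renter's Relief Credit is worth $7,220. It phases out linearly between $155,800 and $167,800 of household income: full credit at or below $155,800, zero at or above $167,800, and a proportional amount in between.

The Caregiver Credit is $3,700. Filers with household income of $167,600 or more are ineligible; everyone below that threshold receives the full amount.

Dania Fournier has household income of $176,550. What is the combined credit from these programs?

Property Tax Rebate: 18% of the $17,050 excess over $159,500 is $3,069; credit = $7,650 − $3,069 = $4,581.
Renter's Relief Credit: $176,550 is at or above $167,800, so the credit is $0.
Caregiver Credit: $176,550 meets or exceeds the $167,600 cutoff, so the credit is $0.
Total: $4,581 + $0 + $0 = $4,581.

$4,581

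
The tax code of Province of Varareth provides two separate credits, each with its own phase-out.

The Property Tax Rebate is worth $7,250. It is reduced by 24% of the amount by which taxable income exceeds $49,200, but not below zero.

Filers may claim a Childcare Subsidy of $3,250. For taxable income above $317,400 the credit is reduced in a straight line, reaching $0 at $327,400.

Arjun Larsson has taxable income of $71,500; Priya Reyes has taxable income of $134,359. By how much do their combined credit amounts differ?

$1,898

Arjun ($71,500): Property Tax Rebate: 24% of the $22,300 excess over $49,200 is $5,352; credit = $7,250 − $5,352 = $1,898. Childcare Subsidy: $71,500 is at or below the $317,400 threshold, so the full $3,250 applies. total $1,898 + $3,250 = $5,148
Priya ($134,359): Property Tax Rebate: 24% of the $85,159 excess over $49,200 is $20,438.16 ≥ base, so the credit is $0. Childcare Subsidy: $134,359 is at or below the $317,400 threshold, so the full $3,250 applies. total $0 + $3,250 = $3,250
Difference: |$5,148 − $3,250| = $1,898.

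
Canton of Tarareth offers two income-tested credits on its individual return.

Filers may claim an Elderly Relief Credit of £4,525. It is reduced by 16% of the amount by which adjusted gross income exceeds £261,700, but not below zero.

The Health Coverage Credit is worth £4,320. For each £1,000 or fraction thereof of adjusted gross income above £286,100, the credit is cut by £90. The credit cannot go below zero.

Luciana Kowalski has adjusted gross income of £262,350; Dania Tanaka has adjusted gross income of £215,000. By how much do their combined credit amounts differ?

Luciana (£262,350): Elderly Relief Credit: 16% of the £650 excess over £261,700 is £104; credit = £4,525 − £104 = £4,421. Health Coverage Credit: £262,350 is at or below the £286,100 threshold, so the full £4,320 applies. total £4,421 + £4,320 = £8,741
Dania (£215,000): Elderly Relief Credit: £215,000 is at or below the £261,700 threshold, so the full £4,525 applies. Health Coverage Credit: £215,000 is at or below the £286,100 threshold, so the full £4,320 applies. total £4,525 + £4,320 = £8,845
Difference: |£8,741 − £8,845| = £104.

£104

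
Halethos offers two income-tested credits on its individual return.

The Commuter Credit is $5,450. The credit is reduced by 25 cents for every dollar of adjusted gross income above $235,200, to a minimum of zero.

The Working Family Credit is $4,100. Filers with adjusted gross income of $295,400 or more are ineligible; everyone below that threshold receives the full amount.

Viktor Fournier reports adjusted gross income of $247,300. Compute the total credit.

Commuter Credit: 25% of the $12,100 excess over $235,200 is $3,025; credit = $5,450 − $3,025 = $2,425.
Working Family Credit: $247,300 is below the $295,400 cutoff, so the full $4,100 applies.
Total: $2,425 + $4,100 = $6,525.

$6,525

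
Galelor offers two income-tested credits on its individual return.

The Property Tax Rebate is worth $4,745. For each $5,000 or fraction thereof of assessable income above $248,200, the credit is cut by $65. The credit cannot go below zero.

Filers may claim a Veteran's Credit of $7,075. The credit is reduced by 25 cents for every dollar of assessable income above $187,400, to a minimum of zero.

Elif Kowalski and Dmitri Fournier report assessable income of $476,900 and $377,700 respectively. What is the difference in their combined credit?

$1,300

Elif ($476,900): Property Tax Rebate: income exceeds $248,200 by $228,700, which is 46 full-or-partial $5,000 increments; reduction = 46 × $65 = $2,990, leaving $1,755. Veteran's Credit: 25% of the $289,500 excess over $187,400 is $72,375 ≥ base, so the credit is $0. total $1,755 + $0 = $1,755
Dmitri ($377,700): Property Tax Rebate: income exceeds $248,200 by $129,500, which is 26 full-or-partial $5,000 increments; reduction = 26 × $65 = $1,690, leaving $3,055. Veteran's Credit: 25% of the $190,300 excess over $187,400 is $47,575 ≥ base, so the credit is $0. total $3,055 + $0 = $3,055
Difference: |$1,755 − $3,055| = $1,300.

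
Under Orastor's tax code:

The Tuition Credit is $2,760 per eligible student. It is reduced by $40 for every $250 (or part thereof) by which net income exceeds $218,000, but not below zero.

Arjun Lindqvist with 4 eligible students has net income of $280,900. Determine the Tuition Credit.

Tuition Credit: base = 4 × $2,760 = $11,040. income exceeds $218,000 by $62,900, which is 252 full-or-partial $250 increments; reduction = 252 × $40 = $10,080, leaving $960.

$960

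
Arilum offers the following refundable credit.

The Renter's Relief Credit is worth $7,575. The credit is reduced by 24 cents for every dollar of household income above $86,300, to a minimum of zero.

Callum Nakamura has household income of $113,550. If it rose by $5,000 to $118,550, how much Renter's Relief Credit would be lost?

At $113,550 — 24% of the $27,250 excess over $86,300 is $6,540; credit = $7,575 − $6,540 = $1,035.
At $118,550 — 24% of the $32,250 excess over $86,300 is $7,740 ≥ base, so the credit is $0.
Lost: $1,035 − $0 = $1,035.

$1,035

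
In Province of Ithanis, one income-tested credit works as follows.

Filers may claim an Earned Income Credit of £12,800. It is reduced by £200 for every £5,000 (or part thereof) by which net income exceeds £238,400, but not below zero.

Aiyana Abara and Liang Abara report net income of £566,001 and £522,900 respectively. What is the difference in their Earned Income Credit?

Aiyana (£566,001): Earned Income Credit: income exceeds £238,400 by £327,601 → 66 increments × £200 = £13,200 ≥ base, so the credit is £0.
Liang (£522,900): Earned Income Credit: income exceeds £238,400 by £284,500, which is 57 full-or-partial £5,000 increments; reduction = 57 × £200 = £11,400, leaving £1,400.
Difference: |£0 − £1,400| = £1,400.

£1,400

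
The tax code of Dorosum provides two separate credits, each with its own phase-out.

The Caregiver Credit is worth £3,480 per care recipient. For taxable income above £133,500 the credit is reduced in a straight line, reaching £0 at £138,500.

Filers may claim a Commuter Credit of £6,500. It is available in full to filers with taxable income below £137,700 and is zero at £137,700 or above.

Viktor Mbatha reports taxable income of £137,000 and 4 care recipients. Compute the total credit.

Caregiver Credit: base = 4 × £3,480 = £13,920. £137,000 is £3,500 into a £5,000 phase-out range, leaving 1,500/5,000 of the credit: £13,920 × 1,500/5,000 = £4,176.
Commuter Credit: £137,000 is below the £137,700 cutoff, so the full £6,500 applies.
Total: £4,176 + £6,500 = £10,676.

£10,676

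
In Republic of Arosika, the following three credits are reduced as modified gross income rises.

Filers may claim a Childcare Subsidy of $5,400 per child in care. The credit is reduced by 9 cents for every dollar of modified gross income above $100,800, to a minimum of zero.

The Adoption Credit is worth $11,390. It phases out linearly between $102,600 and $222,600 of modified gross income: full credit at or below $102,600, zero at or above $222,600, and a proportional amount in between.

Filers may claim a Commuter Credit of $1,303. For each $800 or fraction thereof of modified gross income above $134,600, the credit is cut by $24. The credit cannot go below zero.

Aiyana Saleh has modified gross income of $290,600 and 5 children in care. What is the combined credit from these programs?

Childcare Subsidy: base = 5 × $5,400 = $27,000. 9% of the $189,800 excess over $100,800 is $17,082; credit = $27,000 − $17,082 = $9,918.
Adoption Credit: $290,600 is at or above $222,600, so the credit is $0.
Commuter Credit: income exceeds $134,600 by $156,000 → 195 increments × $24 = $4,680 ≥ base, so the credit is $0.
Total: $9,918 + $0 + $0 = $9,918.

$9,918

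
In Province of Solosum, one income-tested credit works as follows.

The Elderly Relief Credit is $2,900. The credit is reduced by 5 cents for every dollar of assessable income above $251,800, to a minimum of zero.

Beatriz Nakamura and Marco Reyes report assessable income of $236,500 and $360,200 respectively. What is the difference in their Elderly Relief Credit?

Beatriz ($236,500): Elderly Relief Credit: $236,500 is at or below the $251,800 threshold, so the full $2,900 applies.
Marco ($360,200): Elderly Relief Credit: 5% of the $108,400 excess over $251,800 is $5,420 ≥ base, so the credit is $0.
Difference: |$2,900 − $0| = $2,900.

$2,900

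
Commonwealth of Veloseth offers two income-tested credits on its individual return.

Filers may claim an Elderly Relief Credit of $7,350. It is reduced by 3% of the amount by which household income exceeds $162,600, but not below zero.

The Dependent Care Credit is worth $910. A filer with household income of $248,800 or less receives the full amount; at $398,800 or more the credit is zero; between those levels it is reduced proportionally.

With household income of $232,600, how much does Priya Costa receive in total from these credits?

Elderly Relief Credit: 3% of the $70,000 excess over $162,600 is $2,100; credit = $7,350 − $2,100 = $5,250.
Dependent Care Credit: $232,600 is at or below the $248,800 threshold, so the full $910 applies.
Total: $5,250 + $910 = $6,160.

$6,160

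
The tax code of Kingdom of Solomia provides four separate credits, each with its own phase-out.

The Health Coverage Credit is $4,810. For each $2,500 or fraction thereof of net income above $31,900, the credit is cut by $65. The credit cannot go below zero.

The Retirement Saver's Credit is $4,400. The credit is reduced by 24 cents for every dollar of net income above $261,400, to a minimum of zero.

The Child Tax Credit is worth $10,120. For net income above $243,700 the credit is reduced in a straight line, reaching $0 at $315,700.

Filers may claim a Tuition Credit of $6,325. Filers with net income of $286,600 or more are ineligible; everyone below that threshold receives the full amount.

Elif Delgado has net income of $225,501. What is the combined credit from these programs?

Health Coverage Credit: income exceeds $31,900 by $193,601 → 78 increments × $65 = $5,070 ≥ base, so the credit is $0.
Retirement Saver's Credit: $225,501 is at or below the $261,400 threshold, so the full $4,400 applies.
Child Tax Credit: $225,501 is at or below the $243,700 threshold, so the full $10,120 applies.
Tuition Credit: $225,501 is below the $286,600 cutoff, so the full $6,325 applies.
Total: $0 + $4,400 + $10,120 + $6,325 = $20,845.

$20,845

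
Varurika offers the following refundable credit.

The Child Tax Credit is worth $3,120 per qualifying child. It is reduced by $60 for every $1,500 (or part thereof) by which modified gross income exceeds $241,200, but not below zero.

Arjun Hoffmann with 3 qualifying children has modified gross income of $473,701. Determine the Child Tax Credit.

$0

Child Tax Credit: base = 3 × $3,120 = $9,360. income exceeds $241,200 by $232,501 → 156 increments × $60 = $9,360 ≥ base, so the credit is $0.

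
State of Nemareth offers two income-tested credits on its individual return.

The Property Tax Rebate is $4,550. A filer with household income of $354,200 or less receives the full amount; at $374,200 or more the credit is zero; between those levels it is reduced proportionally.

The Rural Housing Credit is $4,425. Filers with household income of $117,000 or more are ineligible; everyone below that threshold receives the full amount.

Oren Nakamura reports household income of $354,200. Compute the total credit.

$4,550

Property Tax Rebate: $354,200 is at or below the $354,200 threshold, so the full $4,550 applies.
Rural Housing Credit: $354,200 meets or exceeds the $117,000 cutoff, so the credit is $0.
Total: $4,550 + $0 = $4,550.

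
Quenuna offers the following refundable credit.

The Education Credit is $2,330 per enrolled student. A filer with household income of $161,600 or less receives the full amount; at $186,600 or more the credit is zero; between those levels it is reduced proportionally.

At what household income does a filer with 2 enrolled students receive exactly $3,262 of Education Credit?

Full credit = 2 × $2,330 = $4,660.
$3,262 is 3,262/4,660 of the full $4,660, so 1,398/4,660 of the $25,000 range has been used: income = $161,600 + $25,000 × 1,398/4,660 = $169,100.

$169,100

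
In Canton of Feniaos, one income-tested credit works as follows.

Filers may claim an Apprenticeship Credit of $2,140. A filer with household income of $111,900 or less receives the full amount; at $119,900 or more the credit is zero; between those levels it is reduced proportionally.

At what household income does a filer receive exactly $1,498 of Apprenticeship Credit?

$1,498 is 1,498/2,140 of the full $2,140, so 642/2,140 of the $8,000 range has been used: income = $111,900 + $8,000 × 642/2,140 = $114,300.

$114,300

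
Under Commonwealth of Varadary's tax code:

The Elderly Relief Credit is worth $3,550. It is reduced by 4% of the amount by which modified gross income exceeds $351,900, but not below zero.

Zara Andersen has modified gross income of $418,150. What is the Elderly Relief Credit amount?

$900

Elderly Relief Credit: 4% of the $66,250 excess over $351,900 is $2,650; credit = $3,550 − $2,650 = $900.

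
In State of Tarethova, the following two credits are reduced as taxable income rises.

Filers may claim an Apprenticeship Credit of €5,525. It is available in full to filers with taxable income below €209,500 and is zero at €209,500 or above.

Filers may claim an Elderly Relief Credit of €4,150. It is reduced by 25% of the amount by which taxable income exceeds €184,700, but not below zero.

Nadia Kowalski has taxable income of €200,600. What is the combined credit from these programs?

€5,700

Apprenticeship Credit: €200,600 is below the €209,500 cutoff, so the full €5,525 applies.
Elderly Relief Credit: 25% of the €15,900 excess over €184,700 is €3,975; credit = €4,150 − €3,975 = €175.
Total: €5,525 + €175 = €5,700.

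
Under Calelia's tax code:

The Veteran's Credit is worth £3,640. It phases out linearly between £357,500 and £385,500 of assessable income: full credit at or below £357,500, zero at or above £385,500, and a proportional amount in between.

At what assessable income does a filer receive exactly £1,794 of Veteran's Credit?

£371,700

£1,794 is 1,794/3,640 of the full £3,640, so 1,846/3,640 of the £28,000 range has been used: income = £357,500 + £28,000 × 1,846/3,640 = £371,700.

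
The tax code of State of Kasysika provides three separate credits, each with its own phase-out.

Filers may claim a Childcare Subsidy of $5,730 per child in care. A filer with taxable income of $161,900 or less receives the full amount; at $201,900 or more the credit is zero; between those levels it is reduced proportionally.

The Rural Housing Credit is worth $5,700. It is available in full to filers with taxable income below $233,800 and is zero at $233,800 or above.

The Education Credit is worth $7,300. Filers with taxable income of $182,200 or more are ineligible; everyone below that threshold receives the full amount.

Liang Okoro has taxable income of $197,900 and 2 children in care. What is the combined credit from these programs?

Childcare Subsidy: base = 2 × $5,730 = $11,460. $197,900 is $36,000 into a $40,000 phase-out range, leaving 4,000/40,000 of the credit: $11,460 × 4,000/40,000 = $1,146.
Rural Housing Credit: $197,900 is below the $233,800 cutoff, so the full $5,700 applies.
Education Credit: $197,900 meets or exceeds the $182,200 cutoff, so the credit is $0.
Total: $1,146 + $5,700 + $0 = $6,846.

$6,846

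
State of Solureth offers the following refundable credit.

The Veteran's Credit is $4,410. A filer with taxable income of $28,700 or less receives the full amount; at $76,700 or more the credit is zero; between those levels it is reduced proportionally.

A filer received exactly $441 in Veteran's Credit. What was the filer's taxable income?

$71,900

$441 is 441/4,410 of the full $4,410, so 3,969/4,410 of the $48,000 range has been used: income = $28,700 + $48,000 × 3,969/4,410 = $71,900.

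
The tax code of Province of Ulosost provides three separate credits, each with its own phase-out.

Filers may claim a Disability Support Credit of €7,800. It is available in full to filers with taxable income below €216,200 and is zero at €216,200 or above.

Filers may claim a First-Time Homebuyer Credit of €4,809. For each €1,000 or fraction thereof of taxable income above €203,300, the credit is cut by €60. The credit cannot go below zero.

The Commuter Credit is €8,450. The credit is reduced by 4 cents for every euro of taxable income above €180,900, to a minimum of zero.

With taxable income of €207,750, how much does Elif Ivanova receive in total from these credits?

€19,685

Disability Support Credit: €207,750 is below the €216,200 cutoff, so the full €7,800 applies.
First-Time Homebuyer Credit: income exceeds €203,300 by €4,450, which is 5 full-or-partial €1,000 increments; reduction = 5 × €60 = €300, leaving €4,509.
Commuter Credit: 4% of the €26,850 excess over €180,900 is €1,074; credit = €8,450 − €1,074 = €7,376.
Total: €7,800 + €4,509 + €7,376 = €19,685.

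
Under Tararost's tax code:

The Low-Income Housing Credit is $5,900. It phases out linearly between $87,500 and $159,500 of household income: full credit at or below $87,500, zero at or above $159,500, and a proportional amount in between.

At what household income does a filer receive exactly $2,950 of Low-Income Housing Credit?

$2,950 is 2,950/5,900 of the full $5,900, so 2,950/5,900 of the $72,000 range has been used: income = $87,500 + $72,000 × 2,950/5,900 = $123,500.

$123,500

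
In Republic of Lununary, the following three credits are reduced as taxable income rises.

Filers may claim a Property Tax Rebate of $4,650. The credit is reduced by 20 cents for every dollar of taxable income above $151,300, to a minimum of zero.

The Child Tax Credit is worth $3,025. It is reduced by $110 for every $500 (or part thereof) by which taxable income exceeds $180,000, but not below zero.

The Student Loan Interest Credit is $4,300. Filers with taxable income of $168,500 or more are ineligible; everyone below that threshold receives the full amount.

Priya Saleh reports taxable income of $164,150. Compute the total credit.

Property Tax Rebate: 20% of the $12,850 excess over $151,300 is $2,570; credit = $4,650 − $2,570 = $2,080.
Child Tax Credit: $164,150 is at or below the $180,000 threshold, so the full $3,025 applies.
Student Loan Interest Credit: $164,150 is below the $168,500 cutoff, so the full $4,300 applies.
Total: $2,080 + $3,025 + $4,300 = $9,405.

$9,405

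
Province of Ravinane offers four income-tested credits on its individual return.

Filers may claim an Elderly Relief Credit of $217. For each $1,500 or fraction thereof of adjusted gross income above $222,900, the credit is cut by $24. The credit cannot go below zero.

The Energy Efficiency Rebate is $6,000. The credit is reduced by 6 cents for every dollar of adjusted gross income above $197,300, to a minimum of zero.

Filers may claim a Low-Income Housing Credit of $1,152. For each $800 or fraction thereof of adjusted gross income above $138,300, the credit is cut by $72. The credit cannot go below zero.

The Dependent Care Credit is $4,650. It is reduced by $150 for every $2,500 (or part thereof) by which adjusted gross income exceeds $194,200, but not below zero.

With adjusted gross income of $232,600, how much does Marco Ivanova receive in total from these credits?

$6,181

Elderly Relief Credit: income exceeds $222,900 by $9,700, which is 7 full-or-partial $1,500 increments; reduction = 7 × $24 = $168, leaving $49.
Energy Efficiency Rebate: 6% of the $35,300 excess over $197,300 is $2,118; credit = $6,000 − $2,118 = $3,882.
Low-Income Housing Credit: income exceeds $138,300 by $94,300 → 118 increments × $72 = $8,496 ≥ base, so the credit is $0.
Dependent Care Credit: income exceeds $194,200 by $38,400, which is 16 full-or-partial $2,500 increments; reduction = 16 × $150 = $2,400, leaving $2,250.
Total: $49 + $3,882 + $0 + $2,250 = $6,181.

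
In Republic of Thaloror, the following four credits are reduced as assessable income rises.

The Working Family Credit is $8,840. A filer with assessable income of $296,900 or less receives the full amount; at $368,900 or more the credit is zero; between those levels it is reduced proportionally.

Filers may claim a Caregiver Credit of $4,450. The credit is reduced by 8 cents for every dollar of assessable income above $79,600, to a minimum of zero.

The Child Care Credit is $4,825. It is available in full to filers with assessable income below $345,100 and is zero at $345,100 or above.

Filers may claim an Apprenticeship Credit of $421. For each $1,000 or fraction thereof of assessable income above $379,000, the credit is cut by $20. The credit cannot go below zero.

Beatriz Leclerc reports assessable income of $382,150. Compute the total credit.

Working Family Credit: $382,150 is at or above $368,900, so the credit is $0.
Caregiver Credit: 8% of the $302,550 excess over $79,600 is $24,204 ≥ base, so the credit is $0.
Child Care Credit: $382,150 meets or exceeds the $345,100 cutoff, so the credit is $0.
Apprenticeship Credit: income exceeds $379,000 by $3,150, which is 4 full-or-partial $1,000 increments; reduction = 4 × $20 = $80, leaving $341.
Total: $0 + $0 + $0 + $341 = $341.

$341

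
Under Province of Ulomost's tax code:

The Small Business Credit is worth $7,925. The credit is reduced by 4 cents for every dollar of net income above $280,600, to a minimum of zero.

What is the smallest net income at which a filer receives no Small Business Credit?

$478,725

The credit falls by 4% of each dollar above $280,600, so it reaches zero when the excess is $7,925 / 4% = $198,125: income = $280,600 + $198,125 = $478,725.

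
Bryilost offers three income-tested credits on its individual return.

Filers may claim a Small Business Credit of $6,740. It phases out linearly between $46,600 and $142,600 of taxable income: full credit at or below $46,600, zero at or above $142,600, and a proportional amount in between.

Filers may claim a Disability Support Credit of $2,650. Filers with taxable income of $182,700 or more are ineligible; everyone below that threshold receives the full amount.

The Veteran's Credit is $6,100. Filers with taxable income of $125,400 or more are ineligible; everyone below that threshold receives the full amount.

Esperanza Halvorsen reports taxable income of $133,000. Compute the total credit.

$3,324

Small Business Credit: $133,000 is $86,400 into a $96,000 phase-out range, leaving 9,600/96,000 of the credit: $6,740 × 9,600/96,000 = $674.
Disability Support Credit: $133,000 is below the $182,700 cutoff, so the full $2,650 applies.
Veteran's Credit: $133,000 meets or exceeds the $125,400 cutoff, so the credit is $0.
Total: $674 + $2,650 + $0 = $3,324.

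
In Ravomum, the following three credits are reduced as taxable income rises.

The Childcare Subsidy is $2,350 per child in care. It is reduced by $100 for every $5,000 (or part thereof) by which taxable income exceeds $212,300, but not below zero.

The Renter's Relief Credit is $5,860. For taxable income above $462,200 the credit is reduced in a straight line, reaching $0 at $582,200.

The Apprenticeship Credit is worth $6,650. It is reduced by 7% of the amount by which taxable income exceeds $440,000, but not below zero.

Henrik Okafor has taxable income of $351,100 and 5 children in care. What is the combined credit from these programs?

Childcare Subsidy: base = 5 × $2,350 = $11,750. income exceeds $212,300 by $138,800, which is 28 full-or-partial $5,000 increments; reduction = 28 × $100 = $2,800, leaving $8,950.
Renter's Relief Credit: $351,100 is at or below the $462,200 threshold, so the full $5,860 applies.
Apprenticeship Credit: $351,100 is at or below the $440,000 threshold, so the full $6,650 applies.
Total: $8,950 + $5,860 + $6,650 = $21,460.

$21,460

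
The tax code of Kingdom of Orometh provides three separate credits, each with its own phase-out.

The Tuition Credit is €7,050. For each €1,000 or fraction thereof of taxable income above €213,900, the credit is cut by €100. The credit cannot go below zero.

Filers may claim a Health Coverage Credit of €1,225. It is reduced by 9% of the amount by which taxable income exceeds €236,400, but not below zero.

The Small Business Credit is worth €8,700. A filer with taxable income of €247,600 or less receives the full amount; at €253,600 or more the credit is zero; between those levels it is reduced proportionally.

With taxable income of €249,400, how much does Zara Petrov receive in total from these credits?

Tuition Credit: income exceeds €213,900 by €35,500, which is 36 full-or-partial €1,000 increments; reduction = 36 × €100 = €3,600, leaving €3,450.
Health Coverage Credit: 9% of the €13,000 excess over €236,400 is €1,170; credit = €1,225 − €1,170 = €55.
Small Business Credit: €249,400 is €1,800 into a €6,000 phase-out range, leaving 4,200/6,000 of the credit: €8,700 × 4,200/6,000 = €6,090.
Total: €3,450 + €55 + €6,090 = €9,595.

€9,595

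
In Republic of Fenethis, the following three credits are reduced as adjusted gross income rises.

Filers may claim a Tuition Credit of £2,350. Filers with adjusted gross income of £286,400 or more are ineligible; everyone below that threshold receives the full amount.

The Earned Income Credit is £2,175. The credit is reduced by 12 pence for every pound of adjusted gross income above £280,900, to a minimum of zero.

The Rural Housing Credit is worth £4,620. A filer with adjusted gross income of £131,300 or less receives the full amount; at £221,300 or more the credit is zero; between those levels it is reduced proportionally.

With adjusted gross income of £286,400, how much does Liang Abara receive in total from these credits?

Tuition Credit: £286,400 meets or exceeds the £286,400 cutoff, so the credit is £0.
Earned Income Credit: 12% of the £5,500 excess over £280,900 is £660; credit = £2,175 − £660 = £1,515.
Rural Housing Credit: £286,400 is at or above £221,300, so the credit is £0.
Total: £0 + £1,515 + £0 = £1,515.

£1,515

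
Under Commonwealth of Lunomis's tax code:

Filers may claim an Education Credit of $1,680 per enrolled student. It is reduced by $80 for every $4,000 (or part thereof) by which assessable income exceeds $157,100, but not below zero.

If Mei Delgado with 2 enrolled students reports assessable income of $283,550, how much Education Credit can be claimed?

$800

Education Credit: base = 2 × $1,680 = $3,360. income exceeds $157,100 by $126,450, which is 32 full-or-partial $4,000 increments; reduction = 32 × $80 = $2,560, leaving $800.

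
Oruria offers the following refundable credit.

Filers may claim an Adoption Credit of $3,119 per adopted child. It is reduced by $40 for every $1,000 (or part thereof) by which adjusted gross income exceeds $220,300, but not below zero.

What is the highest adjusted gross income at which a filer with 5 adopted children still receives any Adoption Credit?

$609,300

Full credit = 5 × $3,119 = $15,595.
After 389 increments the reduction is 389 × $40 = $15,560, leaving $35; one more increment wipes it out. Increment 389 ends at excess 389 × $1,000 = $389,000, so the highest qualifying income is $220,300 + $389,000 = $609,300.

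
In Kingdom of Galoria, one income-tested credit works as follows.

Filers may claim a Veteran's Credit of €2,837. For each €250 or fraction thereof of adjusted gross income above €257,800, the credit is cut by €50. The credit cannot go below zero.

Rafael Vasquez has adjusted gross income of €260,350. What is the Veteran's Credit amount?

Veteran's Credit: income exceeds €257,800 by €2,550, which is 11 full-or-partial €250 increments; reduction = 11 × €50 = €550, leaving €2,287.

€2,287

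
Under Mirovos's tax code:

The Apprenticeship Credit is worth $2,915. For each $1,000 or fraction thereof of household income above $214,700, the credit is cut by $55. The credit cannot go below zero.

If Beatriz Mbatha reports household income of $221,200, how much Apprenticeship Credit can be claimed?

Apprenticeship Credit: income exceeds $214,700 by $6,500, which is 7 full-or-partial $1,000 increments; reduction = 7 × $55 = $385, leaving $2,530.

$2,530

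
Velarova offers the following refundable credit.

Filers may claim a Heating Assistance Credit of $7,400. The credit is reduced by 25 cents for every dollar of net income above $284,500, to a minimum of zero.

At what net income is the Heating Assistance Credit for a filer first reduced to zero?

$314,100

The credit falls by 25% of each dollar above $284,500, so it reaches zero when the excess is $7,400 / 25% = $29,600: income = $284,500 + $29,600 = $314,100.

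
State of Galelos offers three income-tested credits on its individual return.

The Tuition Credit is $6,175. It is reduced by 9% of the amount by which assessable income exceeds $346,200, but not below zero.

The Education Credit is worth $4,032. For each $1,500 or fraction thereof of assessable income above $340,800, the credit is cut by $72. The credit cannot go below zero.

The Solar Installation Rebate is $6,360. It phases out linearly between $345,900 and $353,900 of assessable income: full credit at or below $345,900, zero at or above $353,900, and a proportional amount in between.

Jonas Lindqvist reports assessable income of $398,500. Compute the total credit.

$2,692

Tuition Credit: 9% of the $52,300 excess over $346,200 is $4,707; credit = $6,175 − $4,707 = $1,468.
Education Credit: income exceeds $340,800 by $57,700, which is 39 full-or-partial $1,500 increments; reduction = 39 × $72 = $2,808, leaving $1,224.
Solar Installation Rebate: $398,500 is at or above $353,900, so the credit is $0.
Total: $1,468 + $1,224 + $0 = $2,692.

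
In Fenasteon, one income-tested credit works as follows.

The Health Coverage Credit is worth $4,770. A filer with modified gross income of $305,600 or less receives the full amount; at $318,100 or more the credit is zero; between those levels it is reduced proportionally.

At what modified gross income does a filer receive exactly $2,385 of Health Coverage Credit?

$2,385 is 2,385/4,770 of the full $4,770, so 2,385/4,770 of the $12,500 range has been used: income = $305,600 + $12,500 × 2,385/4,770 = $311,850.

$311,850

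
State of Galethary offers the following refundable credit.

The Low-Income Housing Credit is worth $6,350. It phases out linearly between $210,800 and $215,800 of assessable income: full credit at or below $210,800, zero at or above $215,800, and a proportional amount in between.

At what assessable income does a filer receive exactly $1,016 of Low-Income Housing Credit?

$215,000

$1,016 is 1,016/6,350 of the full $6,350, so 5,334/6,350 of the $5,000 range has been used: income = $210,800 + $5,000 × 5,334/6,350 = $215,000.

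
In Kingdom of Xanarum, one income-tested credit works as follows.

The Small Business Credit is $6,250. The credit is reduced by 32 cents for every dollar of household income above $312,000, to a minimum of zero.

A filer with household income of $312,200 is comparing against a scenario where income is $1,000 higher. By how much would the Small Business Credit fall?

$320

At $312,200 — 32% of the $200 excess over $312,000 is $64; credit = $6,250 − $64 = $6,186.
At $313,200 — 32% of the $1,200 excess over $312,000 is $384; credit = $6,250 − $384 = $5,866.
Lost: $6,186 − $5,866 = $320.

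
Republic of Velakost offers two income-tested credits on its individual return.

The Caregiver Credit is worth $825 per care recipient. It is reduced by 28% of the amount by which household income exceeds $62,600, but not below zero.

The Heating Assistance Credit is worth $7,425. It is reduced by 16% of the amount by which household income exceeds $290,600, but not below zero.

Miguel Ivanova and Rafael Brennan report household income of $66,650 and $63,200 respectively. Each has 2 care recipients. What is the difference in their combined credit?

$966

Miguel ($66,650): Caregiver Credit: base = 2 × $825 = $1,650. 28% of the $4,050 excess over $62,600 is $1,134; credit = $1,650 − $1,134 = $516. Heating Assistance Credit: $66,650 is at or below the $290,600 threshold, so the full $7,425 applies. total $516 + $7,425 = $7,941
Rafael ($63,200): Caregiver Credit: base = 2 × $825 = $1,650. 28% of the $600 excess over $62,600 is $168; credit = $1,650 − $168 = $1,482. Heating Assistance Credit: $63,200 is at or below the $290,600 threshold, so the full $7,425 applies. total $1,482 + $7,425 = $8,907
Difference: |$7,941 − $8,907| = $966.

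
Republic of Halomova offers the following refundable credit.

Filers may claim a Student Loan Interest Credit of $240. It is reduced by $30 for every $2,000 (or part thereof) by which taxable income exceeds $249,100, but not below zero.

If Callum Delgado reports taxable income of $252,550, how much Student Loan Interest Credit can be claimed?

$180

Student Loan Interest Credit: income exceeds $249,100 by $3,450, which is 2 full-or-partial $2,000 increments; reduction = 2 × $30 = $60, leaving $180.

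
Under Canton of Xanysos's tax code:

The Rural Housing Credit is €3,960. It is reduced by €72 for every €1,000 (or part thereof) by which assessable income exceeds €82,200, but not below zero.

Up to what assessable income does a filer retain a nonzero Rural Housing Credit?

€136,200

After 54 increments the reduction is 54 × €72 = €3,888, leaving €72; one more increment wipes it out. Increment 54 ends at excess 54 × €1,000 = €54,000, so the highest qualifying income is €82,200 + €54,000 = €136,200.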